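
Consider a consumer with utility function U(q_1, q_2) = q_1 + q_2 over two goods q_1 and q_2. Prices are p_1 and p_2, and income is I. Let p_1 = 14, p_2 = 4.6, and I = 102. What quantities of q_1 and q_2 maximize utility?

q_1* = 0, q_2* = 22.1739

q_2 gives more utility per dollar, so spend all income on q_2: q_2* = I/p_2, q_1* = 0.
Numerically: q_1* = 0, q_2* = 22.1739.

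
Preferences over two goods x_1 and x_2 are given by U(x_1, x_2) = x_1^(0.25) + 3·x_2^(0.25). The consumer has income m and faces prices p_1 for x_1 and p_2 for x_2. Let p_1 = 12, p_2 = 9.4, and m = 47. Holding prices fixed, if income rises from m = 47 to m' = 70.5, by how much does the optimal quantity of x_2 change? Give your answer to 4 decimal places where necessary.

Δx_2* = 2.0609

MU_x_1 ∝ x_1^(-0.75), MU_x_2 ∝ 3·x_2^(-0.75), so MRS = (1/3)·(x_2/x_1)^(0.75) = p_1/p_2.
Solve for the ratio: x_2/x_1 = [3·p_1/p_2]^(4/3).
Substitute x_2 = (x_2/x_1)·x_1 into the budget: x_1* = m/(p_1 + p_2·(x_2/x_1)).
Numerically x_2/x_1 = 5.991923, so x_1* = 47/(12 + 9.4·5.991923) = 0.6879 and x_2* = 5.991923·0.6879 = 4.1218.
At m' = 70.5: x_2* = 6.1827. Change: 6.1827 − 4.1218 = 2.0609.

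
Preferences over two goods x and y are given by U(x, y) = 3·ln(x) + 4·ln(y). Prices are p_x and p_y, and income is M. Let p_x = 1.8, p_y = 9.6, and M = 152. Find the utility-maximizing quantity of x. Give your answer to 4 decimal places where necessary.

The MRS is (3/4)·y/x. Set MRS = p_x/p_y.
Rearranging, p_y·y = (4/3)·p_x·x. Substituting into the budget gives p_x·x·(1 + (4/3)) = M.
Demand: x*(p_x,p_y,M) = 3/7·M/p_x and y* = 4/7·M/p_y.
At p_x=1.8, p_y=9.6, M=152: x* = 3/7·152/1.8 = 36.1905.

x* = 36.1905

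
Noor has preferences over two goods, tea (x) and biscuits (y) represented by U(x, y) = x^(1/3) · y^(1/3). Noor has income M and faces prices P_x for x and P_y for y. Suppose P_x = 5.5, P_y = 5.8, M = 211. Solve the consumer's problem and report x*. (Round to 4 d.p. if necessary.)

x* = 19.1818

MU_x/MU_y = (1/3·y)/(1/3·x); tangency sets this equal to P_x/P_y.
Rearranging, P_y·y = P_x·x. Substituting into the budget gives P_x·x·(1 + 1) = M.
Demand: x*(P_x,P_y,M) = 0.5·M/P_x and y* = 0.5·M/P_y.
At P_x=5.5, P_y=5.8, M=211: x* = 0.5·211/5.5 = 19.1818.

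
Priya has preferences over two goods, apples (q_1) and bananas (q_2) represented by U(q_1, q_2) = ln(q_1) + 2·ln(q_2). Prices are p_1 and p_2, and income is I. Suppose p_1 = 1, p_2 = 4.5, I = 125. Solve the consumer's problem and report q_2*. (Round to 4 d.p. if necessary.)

The MRS is (1/2)·q_2/q_1. Set MRS = p_1/p_2.
So p_2·q_2 = 2·p_1·q_1; combined with the budget, a share 1/3 of income goes to q_1.
Demand: q_1*(p_1,p_2,I) = 1/3·I/p_1 and q_2* = 2/3·I/p_2.
At p_1=1, p_2=4.5, I=125: q_2* = 2/3·125/4.5 = 18.5185.

q_2* = 18.5185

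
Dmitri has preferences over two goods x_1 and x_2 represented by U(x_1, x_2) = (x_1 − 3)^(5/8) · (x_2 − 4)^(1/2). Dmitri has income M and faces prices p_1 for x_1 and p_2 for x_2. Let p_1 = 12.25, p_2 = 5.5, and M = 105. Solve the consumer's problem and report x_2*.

Substituting into the budget: x_1* = 3 + 5/9·(M − 3·p_1 − 4·p_2)/p_1, and x_2* = 4 + 4/9·(…)/p_2.
Discretionary income = 105 − 3·12.25 − 4·5.5 = 46.25; x_2* = 4 + 4/9·46.25/5.5 = 7.7374.

x_2* = 7.7374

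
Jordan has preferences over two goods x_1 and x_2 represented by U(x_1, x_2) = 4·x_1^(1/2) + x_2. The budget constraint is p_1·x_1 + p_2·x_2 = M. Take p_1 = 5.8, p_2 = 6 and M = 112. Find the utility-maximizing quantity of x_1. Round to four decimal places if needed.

Set MRS = p_1/p_2: 2·x_1^(−1/2) = p_1/p_2.
Solve: √x_1 = 2·p_2/p_1, so x_1*(p_1,p_2) = (2·p_2/p_1)², and x_2* = (M − p_1·x_1*)/p_2.
Plugging in: x_1* = (2·6/5.8)² = 4.2806.

x_1* = 4.2806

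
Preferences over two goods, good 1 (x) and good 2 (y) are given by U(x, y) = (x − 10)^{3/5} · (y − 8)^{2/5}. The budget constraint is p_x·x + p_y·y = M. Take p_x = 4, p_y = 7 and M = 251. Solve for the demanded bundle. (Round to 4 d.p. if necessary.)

Substituting into the budget: x* = 10 + 0.6·(M − 10·p_x − 8·p_y)/p_x, and y* = 8 + 0.4·(…)/p_y.
Discretionary income = 251 − 10·4 − 8·7 = 155; x* = 10 + 0.6·155/4 = 33.25; y* = 8 + 0.4·155/7 = 16.8571.

x* = 33.25, y* = 16.8571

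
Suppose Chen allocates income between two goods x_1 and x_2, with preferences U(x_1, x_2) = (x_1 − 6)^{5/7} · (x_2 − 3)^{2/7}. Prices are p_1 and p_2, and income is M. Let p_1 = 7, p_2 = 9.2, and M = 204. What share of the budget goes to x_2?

Discretionary income = 204 − 6·7 − 3·9.2 = 134.4; x_1* = 6 + 5/7·134.4/7 = 19.7143; x_2* = 3 + 2/7·134.4/9.2 = 7.1739.
Expenditure on x_2: 9.2·7.1739 = 66; share = 0.3235.

share on x_2 = 0.3235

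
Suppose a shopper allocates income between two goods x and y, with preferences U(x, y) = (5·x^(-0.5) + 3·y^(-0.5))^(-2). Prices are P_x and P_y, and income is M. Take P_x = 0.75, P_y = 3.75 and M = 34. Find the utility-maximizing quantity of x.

MRS = MU_x/MU_y = (5/3)·(y/x)^(1.5). Set equal to P_x/P_y.
Hence y/x = ((3/5)·P_x/P_y)^(1/(1.5)), i.e. raised to the 2/3 power.
Substitute y = (y/x)·x into the budget: x* = M/(P_x + P_y·(y/x)).
Numerically y/x = 0.243288, so x* = 34/(0.75 + 3.75·0.243288) = 20.4532.

x* = 20.4532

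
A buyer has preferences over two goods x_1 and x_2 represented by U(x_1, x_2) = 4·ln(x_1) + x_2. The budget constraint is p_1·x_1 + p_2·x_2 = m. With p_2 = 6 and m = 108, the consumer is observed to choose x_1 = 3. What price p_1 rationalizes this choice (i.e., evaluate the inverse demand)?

MU_x_1 = 4/x_1, MU_x_2 = 1. Tangency: 4/x_1 = p_1/p_2.
So x_1*(p_1,p_2) = 4·p_2/p_1, independent of income; and x_2* = (m − 4·p_2)/p_2.
Set x_1* = 3 in the demand function and solve for p_1: p_1 = 8.

p_1 = 8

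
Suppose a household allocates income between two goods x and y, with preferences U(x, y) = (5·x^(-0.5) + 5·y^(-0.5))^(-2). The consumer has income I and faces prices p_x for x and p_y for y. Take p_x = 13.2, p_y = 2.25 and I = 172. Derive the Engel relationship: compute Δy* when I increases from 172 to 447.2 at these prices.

Δy* = 43.6271

From the CES first-order condition, (y/x)^(1.5) = p_x/p_y.
Solve for the ratio: y/x = [p_x/p_y]^(2/3).
Substitute y = (y/x)·x into the budget: x* = I/(p_x + p_y·(y/x)).
Numerically y/x = 3.252827, so x* = 172/(13.2 + 2.25·3.252827) = 8.3825 and y* = 3.252827·8.3825 = 27.2669.
At I' = 447.2: y* = 70.894. Change: 70.894 − 27.2669 = 43.6271.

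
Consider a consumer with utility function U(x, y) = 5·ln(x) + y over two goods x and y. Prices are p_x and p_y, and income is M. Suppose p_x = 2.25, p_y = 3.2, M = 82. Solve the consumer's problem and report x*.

Set MRS = p_x/p_y: (5/x)/1 = p_x/p_y.
So x*(p_x,p_y) = 5·p_y/p_x, independent of income; and y* = (M − 5·p_y)/p_y.
At the given prices: x* = 5·3.2/2.25 = 7.1111.

x* = 7.1111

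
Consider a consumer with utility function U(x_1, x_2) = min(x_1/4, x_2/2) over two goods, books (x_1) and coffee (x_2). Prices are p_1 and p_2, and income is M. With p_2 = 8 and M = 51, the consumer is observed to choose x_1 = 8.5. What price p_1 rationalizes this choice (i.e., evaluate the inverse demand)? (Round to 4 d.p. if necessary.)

With perfect complements, no substitution: consume in ratio x_1:x_2 = 4:2.
Budget: p_1·x_1 + p_2·(1/2)·x_1 = M, so (4·p_1 + 2·p_2)·x_1 = 4·M.
Demand: x_1*(p_1,p_2,M) = 4·M/(4·p_1 + 2·p_2), x_2* = 2·M/(4·p_1 + 2·p_2).
Set x_1* = 8.5 in the demand function and solve for p_1: p_1 = 2.

p_1 = 2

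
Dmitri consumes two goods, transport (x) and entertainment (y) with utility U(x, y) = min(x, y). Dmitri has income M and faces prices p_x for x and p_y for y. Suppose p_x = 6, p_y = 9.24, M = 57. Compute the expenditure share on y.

With perfect complements, no substitution: consume in ratio x:y = 1:1.
Budget: p_x·x + p_y·x = M, so (p_x + p_y)·x = M.
Demand: x*(p_x,p_y,M) = M/(p_x + p_y), y* = M/(p_x + p_y).
Here 6 + 9.24 = 15.24, giving x* = 3.7402 and y* = 3.7402.
Expenditure on y: 9.24·3.7402 = 34.5591; share = 0.6063.

share on y = 0.6063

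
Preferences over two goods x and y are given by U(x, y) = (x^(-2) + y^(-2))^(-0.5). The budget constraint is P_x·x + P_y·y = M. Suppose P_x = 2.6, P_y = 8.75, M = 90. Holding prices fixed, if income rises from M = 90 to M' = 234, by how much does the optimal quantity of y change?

MU_x ∝ x^(-3), MU_y ∝ y^(-3), so MRS = (y/x)^(3) = P_x/P_y.
Hence y/x = (P_x/P_y)^(1/(3)), i.e. raised to the 1/3 power.
With the ratio pinned down, the budget gives x* = M/(P_x + P_y·(y/x)) and y* = (y/x)·x*.
Numerically y/x = 0.667301, so x* = 90/(2.6 + 8.75·0.667301) = 10.6649 and y* = 0.667301·10.6649 = 7.1167.
At M' = 234: y* = 18.5034. Change: 18.5034 − 7.1167 = 11.3867.

Δy* = 11.3867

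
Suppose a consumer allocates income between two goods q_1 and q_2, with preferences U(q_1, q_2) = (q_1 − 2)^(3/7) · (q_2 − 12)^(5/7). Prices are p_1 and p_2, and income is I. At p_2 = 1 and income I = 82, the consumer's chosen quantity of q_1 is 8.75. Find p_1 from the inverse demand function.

p_1 = 3.5

MRS = (3/5)·(q_2−12)/(q_1−2). Tangency with p_1/p_2 gives q_2−12 = (5/3)·(p_1/p_2)·(q_1−2).
After buying the subsistence bundle (2, 12), a share 0.375 of the remaining income goes to q_1: q_1* = 2 + 0.375·(I − 2p_1 − 12p_2)/p_1.
Set q_1* = 8.75 in the demand function and solve for p_1: p_1 = 3.5.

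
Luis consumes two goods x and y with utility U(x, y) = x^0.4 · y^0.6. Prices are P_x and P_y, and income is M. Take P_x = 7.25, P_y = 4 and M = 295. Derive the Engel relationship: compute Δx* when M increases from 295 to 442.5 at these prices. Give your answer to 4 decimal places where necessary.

Δx* = 8.1379

Tangency: MRS = (2/3)·y/x = P_x/P_y.
Rearranging, P_y·y = (3/2)·P_x·x. Substituting into the budget gives P_x·x·(1 + (3/2)) = M.
Demand: x*(P_x,P_y,M) = 0.4·M/P_x and y* = 0.6·M/P_y.
At P_x=7.25, P_y=4, M=295: x* = 0.4·295/7.25 = 16.2759.
At M' = 442.5: x* = 24.4138. Change: 24.4138 − 16.2759 = 8.1379.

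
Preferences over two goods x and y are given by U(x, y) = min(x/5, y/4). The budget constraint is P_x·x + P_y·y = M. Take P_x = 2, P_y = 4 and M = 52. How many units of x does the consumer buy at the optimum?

With perfect complements, no substitution: consume in ratio x:y = 5:4.
Budget: P_x·x + P_y·(4/5)·x = M, so (5·P_x + 4·P_y)·x = 5·M.
Demand: x*(P_x,P_y,M) = 5·M/(5·P_x + 4·P_y), y* = 4·M/(5·P_x + 4·P_y).
Here 5·2 + 4·4 = 26, giving x* = 10.

x* = 10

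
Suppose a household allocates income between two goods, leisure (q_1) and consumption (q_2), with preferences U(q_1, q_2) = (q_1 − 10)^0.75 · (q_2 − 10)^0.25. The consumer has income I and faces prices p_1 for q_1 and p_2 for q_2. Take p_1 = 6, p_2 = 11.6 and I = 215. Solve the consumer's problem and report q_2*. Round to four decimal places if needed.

MRS = 3·(q_2−10)/(q_1−10). Tangency with p_1/p_2 gives q_2−10 = (1/3)·(p_1/p_2)·(q_1−10).
Substituting into the budget: q_1* = 10 + 0.75·(I − 10·p_1 − 10·p_2)/p_1, and q_2* = 10 + 0.25·(…)/p_2.
Discretionary income = 215 − 10·6 − 10·11.6 = 39; q_2* = 10 + 0.25·39/11.6 = 10.8405.

q_2* = 10.8405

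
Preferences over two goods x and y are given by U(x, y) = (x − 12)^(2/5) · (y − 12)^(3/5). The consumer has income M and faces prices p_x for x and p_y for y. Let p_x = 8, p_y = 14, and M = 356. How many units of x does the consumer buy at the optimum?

This is Cobb-Douglas in (x−12, y−12): tangency gives 0.4·p_y·(y−12) = 0.6·p_x·(x−12).
Substituting into the budget: x* = 12 + 0.4·(M − 12·p_x − 12·p_y)/p_x, and y* = 12 + 0.6·(…)/p_y.
Discretionary income = 356 − 12·8 − 12·14 = 92; x* = 12 + 0.4·92/8 = 16.6.

x* = 16.6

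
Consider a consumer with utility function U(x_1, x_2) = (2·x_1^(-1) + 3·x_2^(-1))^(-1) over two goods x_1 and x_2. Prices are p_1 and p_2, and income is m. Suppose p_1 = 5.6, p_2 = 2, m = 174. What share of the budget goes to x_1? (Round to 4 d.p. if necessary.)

share on x_1 = 0.5774

MRS = MU_x_1/MU_x_2 = (2/3)·(x_2/x_1)^(2). Set equal to p_1/p_2.
Hence x_2/x_1 = ((3/2)·p_1/p_2)^(1/(2)), i.e. raised to the 0.5 power.
Substitute x_2 = (x_2/x_1)·x_1 into the budget: x_1* = m/(p_1 + p_2·(x_2/x_1)).
Numerically x_2/x_1 = 2.04939, so x_1* = 174/(5.6 + 2·2.04939) = 17.9404 and x_2* = 2.04939·17.9404 = 36.7669.
Expenditure on x_1: 5.6·17.9404 = 100.4662; share = 0.5774.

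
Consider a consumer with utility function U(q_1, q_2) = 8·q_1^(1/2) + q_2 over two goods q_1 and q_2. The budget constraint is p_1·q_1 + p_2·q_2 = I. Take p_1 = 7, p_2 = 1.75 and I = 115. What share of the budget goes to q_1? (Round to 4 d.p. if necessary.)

Set MRS = p_1/p_2: 4·q_1^(−1/2) = p_1/p_2.
Solve: √q_1 = 4·p_2/p_1, so q_1*(p_1,p_2) = (4·p_2/p_1)², and q_2* = (I − p_1·q_1*)/p_2.
Plugging in: q_1* = (4·1.75/7)² = 1, q_2* = 61.7143.
Expenditure on q_1: 7·1 = 7; share = 0.0609.

share on q_1 = 0.0609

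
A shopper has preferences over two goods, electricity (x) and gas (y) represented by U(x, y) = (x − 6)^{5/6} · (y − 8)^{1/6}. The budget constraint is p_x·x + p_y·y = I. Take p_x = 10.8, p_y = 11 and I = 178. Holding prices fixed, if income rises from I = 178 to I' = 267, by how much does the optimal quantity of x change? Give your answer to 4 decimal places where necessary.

Substituting into the budget: x* = 6 + 5/6·(I − 6·p_x − 8·p_y)/p_x, and y* = 8 + 1/6·(…)/p_y.
Discretionary income = 178 − 6·10.8 − 8·11 = 25.2; x* = 6 + 5/6·25.2/10.8 = 7.9444.
At I' = 267: x* = 14.8117. Change: 14.8117 − 7.9444 = 6.8673.

Δx* = 6.8673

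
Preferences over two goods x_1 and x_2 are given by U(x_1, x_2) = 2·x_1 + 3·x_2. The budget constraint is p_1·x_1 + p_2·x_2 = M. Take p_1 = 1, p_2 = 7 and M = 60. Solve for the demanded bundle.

x_1* = 60, x_2* = 0

Perfect substitutes: compare marginal utility per dollar. 2/p_1 vs 3/p_2 → 2 vs 0.4286.
x_1 gives more utility per dollar, so spend all income on x_1: x_1* = M/p_1, x_2* = 0.
Numerically: x_1* = 60, x_2* = 0.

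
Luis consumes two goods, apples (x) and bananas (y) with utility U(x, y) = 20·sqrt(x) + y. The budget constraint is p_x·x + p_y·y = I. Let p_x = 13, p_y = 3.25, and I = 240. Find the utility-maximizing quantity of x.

Set MRS = p_x/p_y: 10·x^(−1/2) = p_x/p_y.
Solve: √x = 10·p_y/p_x, so x*(p_x,p_y) = (10·p_y/p_x)², and y* = (I − p_x·x*)/p_y.
Plugging in: x* = (10·3.25/13)² = 6.25.

x* = 6.25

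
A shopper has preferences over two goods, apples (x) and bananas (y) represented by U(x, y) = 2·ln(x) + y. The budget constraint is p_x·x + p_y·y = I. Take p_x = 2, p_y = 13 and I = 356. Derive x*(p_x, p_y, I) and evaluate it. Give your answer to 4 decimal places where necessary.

x* = 13

So x*(p_x,p_y) = 2·p_y/p_x, independent of income; and y* = (I − 2·p_y)/p_y.
At the given prices: x* = 2·13/2 = 13.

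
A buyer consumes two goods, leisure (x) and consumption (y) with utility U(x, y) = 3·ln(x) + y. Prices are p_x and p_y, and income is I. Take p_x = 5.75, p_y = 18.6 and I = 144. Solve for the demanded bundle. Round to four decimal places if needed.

x* = 9.7043, y* = 4.7419

MU_x = 3/x, MU_y = 1. Tangency: 3/x = p_x/p_y.
So x*(p_x,p_y) = 3·p_y/p_x, independent of income; and y* = (I − 3·p_y)/p_y.
At the given prices: x* = 3·18.6/5.75 = 9.7043, and y* = 4.7419.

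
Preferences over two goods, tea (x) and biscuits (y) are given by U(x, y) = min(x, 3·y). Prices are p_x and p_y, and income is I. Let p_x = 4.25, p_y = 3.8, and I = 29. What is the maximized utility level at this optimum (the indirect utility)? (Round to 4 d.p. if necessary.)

V = 5.2568

Leontief preferences: the optimum is at the kink where x/3 = y/1, i.e. y = (1/3)·x.
Budget: p_x·x + p_y·(1/3)·x = I, so (3·p_x + p_y)·x = 3·I.
Demand: x*(p_x,p_y,I) = 3·I/(3·p_x + p_y), y* = I/(3·p_x + p_y).
Here 3·4.25 + 3.8 = 16.55, giving x* = 5.2568 and y* = 1.7523.
Utility at the optimum: U(5.2568, 1.7523) = 5.2568.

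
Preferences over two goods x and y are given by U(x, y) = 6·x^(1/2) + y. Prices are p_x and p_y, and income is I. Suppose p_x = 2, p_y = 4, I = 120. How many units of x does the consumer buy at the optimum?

x* = 36

Set MRS = p_x/p_y: 3·x^(−1/2) = p_x/p_y.
Solve: √x = 3·p_y/p_x, so x*(p_x,p_y) = (3·p_y/p_x)², and y* = (I − p_x·x*)/p_y.
Plugging in: x* = (3·4/2)² = 36.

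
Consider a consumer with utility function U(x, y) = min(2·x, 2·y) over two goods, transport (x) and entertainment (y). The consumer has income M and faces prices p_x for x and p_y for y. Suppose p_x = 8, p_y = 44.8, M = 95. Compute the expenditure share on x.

Leontief preferences: the optimum is at the kink where x/2 = y/2, i.e. y = x.
Budget: p_x·x + p_y·x = M, so (2·p_x + 2·p_y)·x = 2·M.
Demand: x*(p_x,p_y,M) = 2·M/(2·p_x + 2·p_y), y* = 2·M/(2·p_x + 2·p_y).
Here 2·8 + 2·44.8 = 105.6, giving x* = 1.7992 and y* = 1.7992.
Expenditure on x: 8·1.7992 = 14.3939; share = 0.1515.

share on x = 0.1515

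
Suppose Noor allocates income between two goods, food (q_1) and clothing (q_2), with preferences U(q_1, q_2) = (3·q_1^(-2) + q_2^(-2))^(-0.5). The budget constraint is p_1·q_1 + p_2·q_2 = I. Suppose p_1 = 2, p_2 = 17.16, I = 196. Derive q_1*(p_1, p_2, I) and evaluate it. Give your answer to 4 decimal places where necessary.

q_1* = 25.0901

From the CES first-order condition, 3·(q_2/q_1)^(3) = p_1/p_2.
Solve for the ratio: q_2/q_1 = [(1/3)·p_1/p_2]^(1/3).
Substitute q_2 = (q_2/q_1)·q_1 into the budget: q_1* = I/(p_1 + p_2·(q_2/q_1)).
Numerically q_2/q_1 = 0.338686, so q_1* = 196/(2 + 17.16·0.338686) = 25.0901.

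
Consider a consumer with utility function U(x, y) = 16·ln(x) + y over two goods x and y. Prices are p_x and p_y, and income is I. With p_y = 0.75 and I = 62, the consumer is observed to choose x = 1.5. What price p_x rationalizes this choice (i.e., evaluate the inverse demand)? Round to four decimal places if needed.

MU_x = 16/x, MU_y = 1. Tangency: 16/x = p_x/p_y.
So x*(p_x,p_y) = 16·p_y/p_x, independent of income; and y* = (I − 16·p_y)/p_y.
Set x* = 1.5 in the demand function and solve for p_x: p_x = 8.

p_x = 8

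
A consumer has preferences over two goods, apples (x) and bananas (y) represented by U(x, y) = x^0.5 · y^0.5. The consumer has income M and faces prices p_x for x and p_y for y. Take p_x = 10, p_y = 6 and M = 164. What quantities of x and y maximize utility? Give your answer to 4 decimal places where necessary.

x* = 8.2, y* = 13.6667

Tangency: MRS = y/x = p_x/p_y.
So 0.5·p_y·y = 0.5·p_x·x; combined with the budget, a share 0.5 of income goes to x.
Demand: x*(p_x,p_y,M) = 0.5·M/p_x and y* = 0.5·M/p_y.
At p_x=10, p_y=6, M=164: x* = 0.5·164/10 = 8.2, y* = 13.6667.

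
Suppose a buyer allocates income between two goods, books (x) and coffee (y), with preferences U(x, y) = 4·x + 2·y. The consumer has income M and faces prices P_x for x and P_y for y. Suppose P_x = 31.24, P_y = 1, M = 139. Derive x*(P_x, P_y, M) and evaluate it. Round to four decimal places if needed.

x* = 0

Linear utility — the consumer picks whichever good has higher MU/price: 4/31.24 = 0.128 vs 2/1 = 2.
y gives more utility per dollar, so spend all income on y: y* = M/P_y, x* = 0.
Numerically: x* = 0, y* = 139.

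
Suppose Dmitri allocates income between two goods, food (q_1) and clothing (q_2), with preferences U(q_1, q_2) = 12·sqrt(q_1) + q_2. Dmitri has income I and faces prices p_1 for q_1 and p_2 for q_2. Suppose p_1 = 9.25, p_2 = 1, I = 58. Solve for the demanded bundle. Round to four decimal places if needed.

MU_q_1 = 6/√q_1, MU_q_2 = 1. Tangency: 6/√q_1 = p_1/p_2.
Solve: √q_1 = 6·p_2/p_1, so q_1*(p_1,p_2) = (6·p_2/p_1)², and q_2* = (I − p_1·q_1*)/p_2.
Plugging in: q_1* = (6·1/9.25)² = 0.4207, q_2* = 54.1081.

q_1* = 0.4207, q_2* = 54.1081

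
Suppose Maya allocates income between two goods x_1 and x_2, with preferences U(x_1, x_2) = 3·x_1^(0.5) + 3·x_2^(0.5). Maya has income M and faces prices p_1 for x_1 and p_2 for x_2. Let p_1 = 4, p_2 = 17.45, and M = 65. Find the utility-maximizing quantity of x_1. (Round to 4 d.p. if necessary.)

x_1* = 13.2197

From the CES first-order condition, (x_2/x_1)^(0.5) = p_1/p_2.
Solve for the ratio: x_2/x_1 = [p_1/p_2]^(2).
With the ratio pinned down, the budget gives x_1* = M/(p_1 + p_2·(x_2/x_1)) and x_2* = (x_2/x_1)·x_1*.
Numerically x_2/x_1 = 0.052545, so x_1* = 65/(4 + 17.45·0.052545) = 13.2197.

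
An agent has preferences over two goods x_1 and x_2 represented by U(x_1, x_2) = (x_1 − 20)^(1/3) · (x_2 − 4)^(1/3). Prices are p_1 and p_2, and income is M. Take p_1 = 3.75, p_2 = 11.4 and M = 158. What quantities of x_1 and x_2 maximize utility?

x_1* = 24.9867, x_2* = 5.6404

MRS = (x_2−4)/(x_1−20). Tangency with p_1/p_2 gives x_2−4 = (p_1/p_2)·(x_1−20).
Substituting into the budget: x_1* = 20 + 0.5·(M − 20·p_1 − 4·p_2)/p_1, and x_2* = 4 + 0.5·(…)/p_2.
Discretionary income = 158 − 20·3.75 − 4·11.4 = 37.4; x_1* = 20 + 0.5·37.4/3.75 = 24.9867; x_2* = 4 + 0.5·37.4/11.4 = 5.6404.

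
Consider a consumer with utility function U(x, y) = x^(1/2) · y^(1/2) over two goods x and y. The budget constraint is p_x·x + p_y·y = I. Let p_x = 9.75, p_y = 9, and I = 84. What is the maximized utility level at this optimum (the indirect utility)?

Demand: x*(p_x,p_y,I) = 0.5·I/p_x and y* = 0.5·I/p_y.
At p_x=9.75, p_y=9, I=84: x* = 0.5·84/9.75 = 4.3077, y* = 4.6667.
Utility at the optimum: U(4.3077, 4.6667) = 4.4836.

V = 4.4836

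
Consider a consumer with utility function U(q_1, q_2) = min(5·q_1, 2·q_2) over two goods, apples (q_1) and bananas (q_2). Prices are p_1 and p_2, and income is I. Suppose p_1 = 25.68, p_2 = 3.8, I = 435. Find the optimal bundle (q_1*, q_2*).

With perfect complements, no substitution: consume in ratio q_1:q_2 = 2:5.
Budget: p_1·q_1 + p_2·(5/2)·q_1 = I, so (2·p_1 + 5·p_2)·q_1 = 2·I.
Demand: q_1*(p_1,p_2,I) = 2·I/(2·p_1 + 5·p_2), q_2* = 5·I/(2·p_1 + 5·p_2).
Here 2·25.68 + 5·3.8 = 70.36, giving q_1* = 12.365 and q_2* = 30.9125.

q_1* = 12.365, q_2* = 30.9125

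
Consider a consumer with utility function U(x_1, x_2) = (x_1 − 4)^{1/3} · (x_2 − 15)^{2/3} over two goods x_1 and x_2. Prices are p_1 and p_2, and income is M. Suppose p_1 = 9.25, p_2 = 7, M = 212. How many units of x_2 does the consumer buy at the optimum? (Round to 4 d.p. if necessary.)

x_2* = 21.6667

This is Cobb-Douglas in (x_1−4, x_2−15): tangency gives 1/3·p_2·(x_2−15) = 2/3·p_1·(x_1−4).
Substituting into the budget: x_1* = 4 + 1/3·(M − 4·p_1 − 15·p_2)/p_1, and x_2* = 15 + 2/3·(…)/p_2.
Discretionary income = 212 − 4·9.25 − 15·7 = 70; x_2* = 15 + 2/3·70/7 = 21.6667.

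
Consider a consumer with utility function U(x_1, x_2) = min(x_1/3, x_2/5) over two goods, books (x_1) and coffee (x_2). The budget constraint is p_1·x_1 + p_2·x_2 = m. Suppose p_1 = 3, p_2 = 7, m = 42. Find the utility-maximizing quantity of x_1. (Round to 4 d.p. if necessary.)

With perfect complements, no substitution: consume in ratio x_1:x_2 = 3:5.
Budget: p_1·x_1 + p_2·(5/3)·x_1 = m, so (3·p_1 + 5·p_2)·x_1 = 3·m.
Demand: x_1*(p_1,p_2,m) = 3·m/(3·p_1 + 5·p_2), x_2* = 5·m/(3·p_1 + 5·p_2).
Here 3·3 + 5·7 = 44, giving x_1* = 2.8636.

x_1* = 2.8636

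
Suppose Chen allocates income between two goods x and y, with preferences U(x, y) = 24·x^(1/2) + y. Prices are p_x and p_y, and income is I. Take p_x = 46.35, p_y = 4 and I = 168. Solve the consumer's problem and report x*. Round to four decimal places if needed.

Utility is quasi-linear in y; the FOC for x is 12/√x = p_x/p_y.
Thus x* = (12·p_y/p_x)² — independent of I — with the rest of income spent on y.
Plugging in: x* = (12·4/46.35)² = 1.0725.

x* = 1.0725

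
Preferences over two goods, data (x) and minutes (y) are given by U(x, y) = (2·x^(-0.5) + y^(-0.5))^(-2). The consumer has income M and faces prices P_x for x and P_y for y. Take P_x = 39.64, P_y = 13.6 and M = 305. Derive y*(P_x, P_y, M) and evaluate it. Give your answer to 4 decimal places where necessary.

y* = 6.8634

Substitute y = (y/x)·x into the budget: x* = M/(P_x + P_y·(y/x)).
Numerically y/x = 1.285414, so x* = 305/(39.64 + 13.6·1.285414) = 5.3395 and y* = 1.285414·5.3395 = 6.8634.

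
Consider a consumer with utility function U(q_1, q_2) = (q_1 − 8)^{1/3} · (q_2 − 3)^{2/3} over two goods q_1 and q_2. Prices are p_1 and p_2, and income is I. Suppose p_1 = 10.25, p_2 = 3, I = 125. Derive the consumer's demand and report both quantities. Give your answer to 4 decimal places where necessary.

q_1* = 9.1057, q_2* = 10.5556

Let q_1' = q_1−8, q_2' = q_2−3. MRS = (1/2)·q_2'/q_1' = p_1/p_2.
Substituting into the budget: q_1* = 8 + 1/3·(I − 8·p_1 − 3·p_2)/p_1, and q_2* = 3 + 2/3·(…)/p_2.
Discretionary income = 125 − 8·10.25 − 3·3 = 34; q_1* = 8 + 1/3·34/10.25 = 9.1057; q_2* = 3 + 2/3·34/3 = 10.5556.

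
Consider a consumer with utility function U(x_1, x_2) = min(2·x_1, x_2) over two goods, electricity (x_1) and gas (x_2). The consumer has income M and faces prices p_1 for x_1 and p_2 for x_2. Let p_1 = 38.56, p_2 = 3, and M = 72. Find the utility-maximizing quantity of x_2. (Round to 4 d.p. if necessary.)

With perfect complements, no substitution: consume in ratio x_1:x_2 = 1:2.
Budget: p_1·x_1 + p_2·2·x_1 = M, so (p_1 + 2·p_2)·x_1 = M.
Demand: x_1*(p_1,p_2,M) = M/(p_1 + 2·p_2), x_2* = 2·M/(p_1 + 2·p_2).
Here 38.56 + 2·3 = 44.56, giving x_2* = 3.2316.

x_2* = 3.2316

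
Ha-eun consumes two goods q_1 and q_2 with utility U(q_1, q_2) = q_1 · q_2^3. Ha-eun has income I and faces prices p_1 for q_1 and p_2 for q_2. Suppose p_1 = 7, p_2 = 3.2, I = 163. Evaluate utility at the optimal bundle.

At p_1=7, p_2=3.2, I=163: q_1* = 0.25·163/7 = 5.8214, q_2* = 38.2031.
Utility at the optimum: U(5.8214, 38.2031) = 324583.3524.

V = 324583.3524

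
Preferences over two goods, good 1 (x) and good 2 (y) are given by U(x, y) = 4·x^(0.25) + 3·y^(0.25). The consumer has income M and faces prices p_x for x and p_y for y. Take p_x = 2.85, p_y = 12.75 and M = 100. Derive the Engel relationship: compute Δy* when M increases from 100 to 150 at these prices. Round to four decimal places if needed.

From the CES first-order condition, (4/3)·(y/x)^(0.75) = p_x/p_y.
Solve for the ratio: y/x = [(3/4)·p_x/p_y]^(4/3).
With the ratio pinned down, the budget gives x* = M/(p_x + p_y·(y/x)) and y* = (y/x)·x*.
Numerically y/x = 0.09244, so x* = 100/(2.85 + 12.75·0.09244) = 24.8224 and y* = 0.09244·24.8224 = 2.2946.
At M' = 150: y* = 3.4419. Change: 3.4419 − 2.2946 = 1.1473.

Δy* = 1.1473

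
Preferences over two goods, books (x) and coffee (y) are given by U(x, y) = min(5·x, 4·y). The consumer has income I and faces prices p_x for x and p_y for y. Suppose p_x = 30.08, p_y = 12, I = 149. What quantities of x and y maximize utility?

Leontief preferences: the optimum is at the kink where x/4 = y/5, i.e. y = (5/4)·x.
Budget: p_x·x + p_y·(5/4)·x = I, so (4·p_x + 5·p_y)·x = 4·I.
Demand: x*(p_x,p_y,I) = 4·I/(4·p_x + 5·p_y), y* = 5·I/(4·p_x + 5·p_y).
Here 4·30.08 + 5·12 = 180.32, giving x* = 3.3052 and y* = 4.1315.

x* = 3.3052, y* = 4.1315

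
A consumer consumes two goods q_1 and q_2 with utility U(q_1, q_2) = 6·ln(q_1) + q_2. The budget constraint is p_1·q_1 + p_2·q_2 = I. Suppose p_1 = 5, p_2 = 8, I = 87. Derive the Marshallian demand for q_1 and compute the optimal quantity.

q_1* = 9.6

Set MRS = p_1/p_2: (6/q_1)/1 = p_1/p_2.
So q_1*(p_1,p_2) = 6·p_2/p_1, independent of income; and q_2* = (I − 6·p_2)/p_2.
At the given prices: q_1* = 6·8/5 = 9.6.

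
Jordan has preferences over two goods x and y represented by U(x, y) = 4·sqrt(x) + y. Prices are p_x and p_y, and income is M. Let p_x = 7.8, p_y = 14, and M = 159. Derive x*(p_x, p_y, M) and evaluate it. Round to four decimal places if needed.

Thus x* = (2·p_y/p_x)² — independent of M — with the rest of income spent on y.
Plugging in: x* = (2·14/7.8)² = 12.8863.

x* = 12.8863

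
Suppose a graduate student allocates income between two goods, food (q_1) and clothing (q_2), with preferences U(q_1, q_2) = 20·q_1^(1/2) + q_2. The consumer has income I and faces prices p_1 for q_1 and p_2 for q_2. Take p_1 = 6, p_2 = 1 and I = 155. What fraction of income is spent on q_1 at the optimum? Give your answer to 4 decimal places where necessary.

MU_q_1 = 10/√q_1, MU_q_2 = 1. Tangency: 10/√q_1 = p_1/p_2.
Solve: √q_1 = 10·p_2/p_1, so q_1*(p_1,p_2) = (10·p_2/p_1)², and q_2* = (I − p_1·q_1*)/p_2.
Plugging in: q_1* = (10·1/6)² = 2.7778, q_2* = 138.3333.
Expenditure on q_1: 6·2.7778 = 16.6667; share = 0.1075.

share on q_1 = 0.1075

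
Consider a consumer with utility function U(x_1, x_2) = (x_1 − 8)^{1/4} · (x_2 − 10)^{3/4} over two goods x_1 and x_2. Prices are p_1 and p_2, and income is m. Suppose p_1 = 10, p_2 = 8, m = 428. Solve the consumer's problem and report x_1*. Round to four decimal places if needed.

x_1* = 14.7

This is Cobb-Douglas in (x_1−8, x_2−10): tangency gives 0.25·p_2·(x_2−10) = 0.75·p_1·(x_1−8).
After buying the subsistence bundle (8, 10), a share 0.25 of the remaining income goes to x_1: x_1* = 8 + 0.25·(m − 8p_1 − 10p_2)/p_1.
Discretionary income = 428 − 8·10 − 10·8 = 268; x_1* = 8 + 0.25·268/10 = 14.7.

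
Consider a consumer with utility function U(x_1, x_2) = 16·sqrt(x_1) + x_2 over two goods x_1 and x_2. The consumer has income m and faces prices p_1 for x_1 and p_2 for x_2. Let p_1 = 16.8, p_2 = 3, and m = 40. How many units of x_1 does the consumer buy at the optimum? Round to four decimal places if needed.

Set MRS = p_1/p_2: 8·x_1^(−1/2) = p_1/p_2.
Solve: √x_1 = 8·p_2/p_1, so x_1*(p_1,p_2) = (8·p_2/p_1)², and x_2* = (m − p_1·x_1*)/p_2.
Plugging in: x_1* = (8·3/16.8)² = 2.0408.

x_1* = 2.0408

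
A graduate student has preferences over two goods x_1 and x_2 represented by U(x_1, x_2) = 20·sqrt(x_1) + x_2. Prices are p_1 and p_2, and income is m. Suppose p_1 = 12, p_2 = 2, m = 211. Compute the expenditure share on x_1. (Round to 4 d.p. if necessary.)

share on x_1 = 0.158

Set MRS = p_1/p_2: 10·x_1^(−1/2) = p_1/p_2.
Solve: √x_1 = 10·p_2/p_1, so x_1*(p_1,p_2) = (10·p_2/p_1)², and x_2* = (m − p_1·x_1*)/p_2.
Plugging in: x_1* = (10·2/12)² = 2.7778, x_2* = 88.8333.
Expenditure on x_1: 12·2.7778 = 33.3333; share = 0.158.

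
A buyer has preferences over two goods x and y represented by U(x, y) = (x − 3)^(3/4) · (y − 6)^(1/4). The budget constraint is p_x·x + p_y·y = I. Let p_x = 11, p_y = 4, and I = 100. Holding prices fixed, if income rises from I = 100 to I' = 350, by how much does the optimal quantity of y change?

Let x' = x−3, y' = y−6. MRS = 3·y'/x' = p_x/p_y.
After buying the subsistence bundle (3, 6), a share 0.75 of the remaining income goes to x: x* = 3 + 0.75·(I − 3p_x − 6p_y)/p_x.
Discretionary income = 100 − 3·11 − 6·4 = 43; y* = 6 + 0.25·43/4 = 8.6875.
At I' = 350: y* = 24.3125. Change: 24.3125 − 8.6875 = 15.625.

Δy* = 15.625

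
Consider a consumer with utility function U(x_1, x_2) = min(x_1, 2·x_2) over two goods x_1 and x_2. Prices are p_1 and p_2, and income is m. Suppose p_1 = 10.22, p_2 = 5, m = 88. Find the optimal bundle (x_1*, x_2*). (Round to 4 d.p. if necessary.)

Demand: x_1*(p_1,p_2,m) = 2·m/(2·p_1 + p_2), x_2* = m/(2·p_1 + p_2).
Here 2·10.22 + 5 = 25.44, giving x_1* = 6.9182 and x_2* = 3.4591.

x_1* = 6.9182, x_2* = 3.4591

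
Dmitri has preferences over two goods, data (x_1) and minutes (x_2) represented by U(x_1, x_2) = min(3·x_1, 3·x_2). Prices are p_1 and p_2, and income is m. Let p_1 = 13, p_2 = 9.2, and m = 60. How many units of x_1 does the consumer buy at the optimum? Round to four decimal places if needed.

x_1* = 2.7027

With perfect complements, no substitution: consume in ratio x_1:x_2 = 3:3.
Budget: p_1·x_1 + p_2·x_1 = m, so (3·p_1 + 3·p_2)·x_1 = 3·m.
Demand: x_1*(p_1,p_2,m) = 3·m/(3·p_1 + 3·p_2), x_2* = 3·m/(3·p_1 + 3·p_2).
Here 3·13 + 3·9.2 = 66.6, giving x_1* = 2.7027.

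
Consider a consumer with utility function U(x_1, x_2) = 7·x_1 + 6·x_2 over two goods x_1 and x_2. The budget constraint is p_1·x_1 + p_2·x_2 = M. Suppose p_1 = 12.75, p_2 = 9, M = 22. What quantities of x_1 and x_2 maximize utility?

x_1* = 0, x_2* = 2.4444

x_2 gives more utility per dollar, so spend all income on x_2: x_2* = M/p_2, x_1* = 0.
Numerically: x_1* = 0, x_2* = 2.4444.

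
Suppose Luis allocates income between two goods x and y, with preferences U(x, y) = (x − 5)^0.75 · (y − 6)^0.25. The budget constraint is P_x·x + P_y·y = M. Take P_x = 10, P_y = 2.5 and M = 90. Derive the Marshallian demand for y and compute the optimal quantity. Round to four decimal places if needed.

This is Cobb-Douglas in (x−5, y−6): tangency gives 0.75·P_y·(y−6) = 0.25·P_x·(x−5).
Substituting into the budget: x* = 5 + 0.75·(M − 5·P_x − 6·P_y)/P_x, and y* = 6 + 0.25·(…)/P_y.
Discretionary income = 90 − 5·10 − 6·2.5 = 25; y* = 6 + 0.25·25/2.5 = 8.5.

y* = 8.5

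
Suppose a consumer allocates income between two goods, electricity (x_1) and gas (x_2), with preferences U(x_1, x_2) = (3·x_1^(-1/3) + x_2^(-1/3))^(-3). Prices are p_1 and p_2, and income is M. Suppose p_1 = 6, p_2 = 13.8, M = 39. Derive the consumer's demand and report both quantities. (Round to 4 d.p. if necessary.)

x_1* = 4.2201, x_2* = 0.9913

With the ratio pinned down, the budget gives x_1* = M/(p_1 + p_2·(x_2/x_1)) and x_2* = (x_2/x_1)·x_1*.
Numerically x_2/x_1 = 0.234889, so x_1* = 39/(6 + 13.8·0.234889) = 4.2201 and x_2* = 0.234889·4.2201 = 0.9913.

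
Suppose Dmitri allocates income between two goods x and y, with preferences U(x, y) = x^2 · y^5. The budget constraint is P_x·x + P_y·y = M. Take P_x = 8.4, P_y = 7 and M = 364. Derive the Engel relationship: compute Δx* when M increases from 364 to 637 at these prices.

Δx* = 9.2857

Demand: x*(P_x,P_y,M) = 2/7·M/P_x and y* = 5/7·M/P_y.
At P_x=8.4, P_y=7, M=364: x* = 2/7·364/8.4 = 12.381.
At M' = 637: x* = 21.6667. Change: 21.6667 − 12.381 = 9.2857.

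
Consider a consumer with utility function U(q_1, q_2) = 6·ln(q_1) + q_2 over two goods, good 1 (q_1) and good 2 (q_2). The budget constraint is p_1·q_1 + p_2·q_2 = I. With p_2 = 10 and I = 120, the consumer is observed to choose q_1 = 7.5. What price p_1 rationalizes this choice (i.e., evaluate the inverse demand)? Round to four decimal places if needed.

Set MRS = p_1/p_2: (6/q_1)/1 = p_1/p_2.
So q_1*(p_1,p_2) = 6·p_2/p_1, independent of income; and q_2* = (I − 6·p_2)/p_2.
Set q_1* = 7.5 in the demand function and solve for p_1: p_1 = 8.

p_1 = 8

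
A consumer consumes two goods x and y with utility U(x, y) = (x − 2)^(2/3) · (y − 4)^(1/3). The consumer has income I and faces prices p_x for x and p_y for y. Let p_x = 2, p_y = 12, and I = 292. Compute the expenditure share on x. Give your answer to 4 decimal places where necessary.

share on x = 0.5616

MRS = 2·(y−4)/(x−2). Tangency with p_x/p_y gives y−4 = (1/2)·(p_x/p_y)·(x−2).
Substituting into the budget: x* = 2 + 2/3·(I − 2·p_x − 4·p_y)/p_x, and y* = 4 + 1/3·(…)/p_y.
Discretionary income = 292 − 2·2 − 4·12 = 240; x* = 2 + 2/3·240/2 = 82; y* = 4 + 1/3·240/12 = 10.6667.
Expenditure on x: 2·82 = 164; share = 0.5616.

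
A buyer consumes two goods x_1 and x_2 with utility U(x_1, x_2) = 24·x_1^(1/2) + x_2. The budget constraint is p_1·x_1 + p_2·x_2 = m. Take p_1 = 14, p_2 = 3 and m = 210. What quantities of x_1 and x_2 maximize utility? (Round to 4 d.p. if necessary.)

MU_x_1 = 12/√x_1, MU_x_2 = 1. Tangency: 12/√x_1 = p_1/p_2.
Thus x_1* = (12·p_2/p_1)² — independent of m — with the rest of income spent on x_2.
Plugging in: x_1* = (12·3/14)² = 6.6122, x_2* = 39.1429.

x_1* = 6.6122, x_2* = 39.1429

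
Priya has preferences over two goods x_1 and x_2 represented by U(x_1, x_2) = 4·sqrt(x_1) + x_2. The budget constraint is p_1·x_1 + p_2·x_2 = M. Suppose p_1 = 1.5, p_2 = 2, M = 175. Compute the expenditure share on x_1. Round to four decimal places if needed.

share on x_1 = 0.061

Thus x_1* = (2·p_2/p_1)² — independent of M — with the rest of income spent on x_2.
Plugging in: x_1* = (2·2/1.5)² = 7.1111, x_2* = 82.1667.
Expenditure on x_1: 1.5·7.1111 = 10.6667; share = 0.061.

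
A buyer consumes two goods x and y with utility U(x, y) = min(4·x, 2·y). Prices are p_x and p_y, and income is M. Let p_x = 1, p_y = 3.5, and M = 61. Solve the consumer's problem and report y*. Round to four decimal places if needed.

y* = 15.25

Leontief preferences: the optimum is at the kink where x/2 = y/4, i.e. y = 2·x.
Budget: p_x·x + p_y·2·x = M, so (2·p_x + 4·p_y)·x = 2·M.
Demand: x*(p_x,p_y,M) = 2·M/(2·p_x + 4·p_y), y* = 4·M/(2·p_x + 4·p_y).
Here 2·1 + 4·3.5 = 16, giving y* = 15.25.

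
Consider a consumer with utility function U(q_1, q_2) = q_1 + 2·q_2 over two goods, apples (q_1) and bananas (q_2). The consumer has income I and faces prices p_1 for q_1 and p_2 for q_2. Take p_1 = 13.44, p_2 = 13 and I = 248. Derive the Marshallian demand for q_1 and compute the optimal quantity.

Linear utility — the consumer picks whichever good has higher MU/price: 1/13.44 = 0.0744 vs 2/13 = 0.1538.
q_2 gives more utility per dollar, so spend all income on q_2: q_2* = I/p_2, q_1* = 0.
Numerically: q_1* = 0, q_2* = 19.0769.

q_1* = 0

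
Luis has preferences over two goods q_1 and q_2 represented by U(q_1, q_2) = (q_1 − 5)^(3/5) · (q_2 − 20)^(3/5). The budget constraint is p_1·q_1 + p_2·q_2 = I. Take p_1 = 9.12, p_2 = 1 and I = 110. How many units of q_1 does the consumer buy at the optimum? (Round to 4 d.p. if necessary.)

Discretionary income = 110 − 5·9.12 − 20·1 = 44.4; q_1* = 5 + 0.5·44.4/9.12 = 7.4342.

q_1* = 7.4342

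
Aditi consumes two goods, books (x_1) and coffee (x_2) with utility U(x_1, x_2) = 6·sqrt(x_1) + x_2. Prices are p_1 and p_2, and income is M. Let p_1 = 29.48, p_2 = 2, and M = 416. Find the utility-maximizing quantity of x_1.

x_1* = 0.0414

Utility is quasi-linear in x_2; the FOC for x_1 is 3/√x_1 = p_1/p_2.
Thus x_1* = (3·p_2/p_1)² — independent of M — with the rest of income spent on x_2.
Plugging in: x_1* = (3·2/29.48)² = 0.0414.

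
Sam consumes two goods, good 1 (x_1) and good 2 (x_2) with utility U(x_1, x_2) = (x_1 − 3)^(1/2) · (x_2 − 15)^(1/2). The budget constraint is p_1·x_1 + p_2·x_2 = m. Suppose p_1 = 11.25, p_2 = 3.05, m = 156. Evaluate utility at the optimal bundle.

Let x_1' = x_1−3, x_2' = x_2−15. MRS = x_2'/x_1' = p_1/p_2.
After buying the subsistence bundle (3, 15), a share 0.5 of the remaining income goes to x_1: x_1* = 3 + 0.5·(m − 3p_1 − 15p_2)/p_1.
Discretionary income = 156 − 3·11.25 − 15·3.05 = 76.5; x_1* = 3 + 0.5·76.5/11.25 = 6.4; x_2* = 15 + 0.5·76.5/3.05 = 27.541.
Utility at the optimum: U(6.4, 27.541) = 6.5299.

V = 6.5299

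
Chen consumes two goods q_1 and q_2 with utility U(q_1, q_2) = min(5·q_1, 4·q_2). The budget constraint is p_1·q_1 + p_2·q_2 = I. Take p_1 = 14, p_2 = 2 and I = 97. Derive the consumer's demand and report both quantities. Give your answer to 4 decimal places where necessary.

With perfect complements, no substitution: consume in ratio q_1:q_2 = 4:5.
Budget: p_1·q_1 + p_2·(5/4)·q_1 = I, so (4·p_1 + 5·p_2)·q_1 = 4·I.
Demand: q_1*(p_1,p_2,I) = 4·I/(4·p_1 + 5·p_2), q_2* = 5·I/(4·p_1 + 5·p_2).
Here 4·14 + 5·2 = 66, giving q_1* = 5.8788 and q_2* = 7.3485.

q_1* = 5.8788, q_2* = 7.3485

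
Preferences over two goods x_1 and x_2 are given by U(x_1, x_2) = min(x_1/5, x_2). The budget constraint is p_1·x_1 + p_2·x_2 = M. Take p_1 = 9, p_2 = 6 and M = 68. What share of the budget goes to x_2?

Demand: x_1*(p_1,p_2,M) = 5·M/(5·p_1 + p_2), x_2* = M/(5·p_1 + p_2).
Here 5·9 + 6 = 51, giving x_1* = 6.6667 and x_2* = 1.3333.
Expenditure on x_2: 6·1.3333 = 8; share = 0.1176.

share on x_2 = 0.1176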